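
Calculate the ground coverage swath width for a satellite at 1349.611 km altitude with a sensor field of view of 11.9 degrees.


FOV = 11.9 deg = 0.2076942 rad
swath = 2 * alt * tan(FOV/2) = 2 * 1349.611 * tan(0.1038471)
swath = 2 * 1349.611 * 0.104222
swath = 281.3183 km

281.3183 km


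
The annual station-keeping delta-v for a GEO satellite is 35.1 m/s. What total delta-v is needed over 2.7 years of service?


dV = rate * years = 35.1 * 2.7
dV = 94.7700 m/s

94.7700 m/s


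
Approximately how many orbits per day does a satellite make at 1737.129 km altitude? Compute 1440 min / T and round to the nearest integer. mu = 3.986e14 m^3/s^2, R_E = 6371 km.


r = 8.108129e+06 m
T = 2*pi*sqrt(r^3/mu) = 7265.9465 s = 121.0991 min
revs/day = 1440 / 121.0991 = 11.8911
Rounded: 12 revolutions per day

12 revolutions per day


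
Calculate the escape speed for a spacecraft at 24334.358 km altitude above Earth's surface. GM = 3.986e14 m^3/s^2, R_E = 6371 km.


r = 6371.0 + 24334.358 = 30705.3580 km = 3.0705358e+07 m
v_esc = sqrt(2*mu/r) = sqrt(2*3.986e14 / 3.0705358e+07)
v_esc = 5095.3798 m/s = 5.0954 km/s

5.0954 km/s


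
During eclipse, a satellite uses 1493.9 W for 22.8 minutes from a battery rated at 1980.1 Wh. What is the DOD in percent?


E_used = P * t / 60 = 1493.9 * 22.8 / 60 = 567.6820 Wh
DOD = E_used / E_total * 100 = 567.6820 / 1980.1 * 100
DOD = 28.6694 %

28.6694 %


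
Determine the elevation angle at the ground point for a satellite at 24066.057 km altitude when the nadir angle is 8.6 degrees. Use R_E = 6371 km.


r = R_E + alt = 30437.0570 km
Law of sines in the satellite / Earth-center / ground-point triangle:
  sin(nadir)/R_E = sin(90 + el)/r  =>  cos(el) = (r/R_E)*sin(nadir)
cos(el) = (30437.0570 / 6371.0000) * sin(8.6 deg) = 0.7143958
el = arccos(0.7143958) = 44.4063 deg
(Earth-central angle = 90 - nadir - el = 36.9937 deg)

44.4063 degrees


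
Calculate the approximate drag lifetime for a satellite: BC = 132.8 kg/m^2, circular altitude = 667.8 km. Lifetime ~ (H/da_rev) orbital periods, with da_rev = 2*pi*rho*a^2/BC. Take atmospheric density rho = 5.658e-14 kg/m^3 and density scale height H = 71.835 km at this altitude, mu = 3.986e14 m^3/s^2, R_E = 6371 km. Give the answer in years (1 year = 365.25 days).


a = R_E + alt = 7038.8000 km = 7.0388e+06 m
da_rev = 2*pi*rho*a^2/BC = 2*pi*5.658e-14*(7.0388e+06)^2/132.8 = 0.132630066 m per revolution
N = H/da_rev = 71835.0000 m / 0.132630066 m = 541619.2718 revolutions
P = 2*pi*sqrt(a^3/mu) = 5877.0469 s
lifetime = N*P = 541619.2718 * 5877.0469 = 3.1831219e+09 s = 36841.6885 days
years = 36841.6885 / 365.25 = 100.8670 years

100.8670 years


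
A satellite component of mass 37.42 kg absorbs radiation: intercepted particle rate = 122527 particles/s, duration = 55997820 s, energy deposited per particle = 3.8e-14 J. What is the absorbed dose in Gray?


Total energy deposited = rate * time * E_per
  = 122527 * 55997820 * 3.8e-14 = 0.2607273 J
Dose = E_total / mass = 0.2607273 / 37.42
Dose = 0.006967592 Gy

0.0070 Gy


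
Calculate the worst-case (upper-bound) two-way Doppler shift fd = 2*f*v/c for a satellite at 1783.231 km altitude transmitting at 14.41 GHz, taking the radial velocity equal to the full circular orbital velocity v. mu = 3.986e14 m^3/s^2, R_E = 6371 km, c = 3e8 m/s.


r = 8.154231e+06 m
v = sqrt(mu/r) = 6991.6091 m/s (worst-case radial velocity)
f = 14.41 GHz = 1.441e+10 Hz
fd = 2*f*v/c = 2*1.441e+10*6991.6091/3.0e+08
fd = 671660.5856 Hz

671660.5856 Hz


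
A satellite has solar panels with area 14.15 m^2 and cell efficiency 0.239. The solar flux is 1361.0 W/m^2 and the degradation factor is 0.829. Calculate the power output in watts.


P = area * eta * S * degradation
P = 14.15 * 0.239 * 1361.0 * 0.829
P = 3815.6365 W

3815.6365 W


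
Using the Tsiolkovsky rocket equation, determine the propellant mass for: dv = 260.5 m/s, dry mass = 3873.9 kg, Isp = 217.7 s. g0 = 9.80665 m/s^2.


ve = Isp * g0 = 217.7 * 9.80665 = 2134.907705 m/s
mass ratio = exp(dv/ve) = exp(260.5/2134.907705) = 1.12977594
m_prop = m_dry * (mr - 1) = 3873.9 * (1.12977594 - 1)
m_prop = 502.7390 kg

502.7390 kg


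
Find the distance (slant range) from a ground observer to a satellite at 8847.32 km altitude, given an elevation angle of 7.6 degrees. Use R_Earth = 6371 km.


h = 8847.32 km, el = 7.6 deg
d = -R_E*sin(el) + sqrt((R_E*sin(el))^2 + 2*R_E*h + h^2)
d = -6371.0000*sin(0.132645) + sqrt((6371.0000*0.1322564)^2 + 2*6371.0000*8847.32 + 8847.32^2)
d = 13003.6073 km

13003.6073 km


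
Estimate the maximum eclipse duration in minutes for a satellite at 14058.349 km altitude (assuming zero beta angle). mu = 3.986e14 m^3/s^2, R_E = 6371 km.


r = 20429.3490 km
T = 484.3304 min
Eclipse fraction = arcsin(R_E/r)/pi = arcsin(6371.0000/20429.3490)/pi
= arcsin(0.3118553)/pi = 0.1009504
Eclipse duration = 0.1009504 * 484.3304 = 48.8934 min

48.8934 minutes


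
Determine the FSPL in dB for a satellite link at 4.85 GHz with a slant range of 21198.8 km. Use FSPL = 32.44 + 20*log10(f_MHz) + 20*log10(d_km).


f = 4.85 GHz = 4850.0000 MHz
d = 21198.8 km
FSPL = 32.44 + 20*log10(4850.0000) + 20*log10(21198.8)
FSPL = 32.44 + 73.7148 + 86.5262
FSPL = 192.6811 dB

192.6811 dB


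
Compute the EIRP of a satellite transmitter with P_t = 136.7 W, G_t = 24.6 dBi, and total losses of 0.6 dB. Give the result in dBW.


Pt = 136.7 W = 21.3577 dBW
EIRP = Pt_dBW + Gt - losses = 21.3577 + 24.6 - 0.6 = 45.3577 dBW

45.3577 dBW


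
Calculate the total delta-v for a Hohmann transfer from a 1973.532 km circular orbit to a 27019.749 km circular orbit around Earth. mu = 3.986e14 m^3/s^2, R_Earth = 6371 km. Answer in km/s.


r1 = 8344.5320 km = 8.344532e+06 m
r2 = 33390.7490 km = 3.3390749e+07 m
dv1 = sqrt(mu/r1)*(sqrt(2*r2/(r1+r2)) - 1) = 1831.2436 m/s
dv2 = sqrt(mu/r2)*(1 - sqrt(2*r1/(r1+r2))) = 1270.2185 m/s
total dv = |dv1| + |dv2| = 1831.2436 + 1270.2185 = 3101.4622 m/s = 3.1015 km/s

3.1015 km/s


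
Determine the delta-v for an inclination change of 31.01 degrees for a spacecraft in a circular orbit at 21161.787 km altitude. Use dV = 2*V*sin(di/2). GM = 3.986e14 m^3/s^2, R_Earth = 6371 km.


r = 27532.7870 km = 2.7532787e+07 m
V = sqrt(mu/r) = 3804.9027 m/s
di = 31.01 deg = 0.5412266 rad
dV = 2*V*sin(di/2) = 2*3804.9027*sin(0.2706133)
dV = 2034.2720 m/s = 2.0343 km/s

2.0343 km/s


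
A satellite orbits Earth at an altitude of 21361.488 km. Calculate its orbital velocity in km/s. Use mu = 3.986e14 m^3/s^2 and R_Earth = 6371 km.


r = R_E + alt = 6371.0 + 21361.488 = 27732.4880 km = 2.7732488e+07 m
v = sqrt(mu/r) = sqrt(3.986e14 / 2.7732488e+07) = 3791.1785 m/s = 3.7912 km/s

3.7912 km/s


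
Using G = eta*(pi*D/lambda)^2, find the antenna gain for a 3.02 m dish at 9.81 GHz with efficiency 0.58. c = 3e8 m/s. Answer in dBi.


lambda = c/f = 3e8 / 9.81e+09 = 0.03058104 m
G = eta*(pi*D/lambda)^2 = 0.58*(pi*3.02/0.03058104)^2
G = 55826.0796 (linear)
G = 10*log10(55826.0796) = 47.4684 dBi

47.4684 dBi


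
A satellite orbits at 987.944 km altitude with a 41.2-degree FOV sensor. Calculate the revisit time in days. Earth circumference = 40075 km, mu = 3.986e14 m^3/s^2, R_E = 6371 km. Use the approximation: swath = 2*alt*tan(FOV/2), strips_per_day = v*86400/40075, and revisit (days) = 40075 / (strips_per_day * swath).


swath = 2*987.944*tan(0.3595378) = 742.6875 km
v = sqrt(mu/r) = 7359.7133 m/s = 7.3597 km/s
strips/day = v*86400/40075 = 7.3597*86400/40075 = 15.8672
coverage/day = strips * swath = 15.8672 * 742.6875 = 11784.3927 km
revisit = 40075 / 11784.3927 = 3.4007 days

3.4007 days


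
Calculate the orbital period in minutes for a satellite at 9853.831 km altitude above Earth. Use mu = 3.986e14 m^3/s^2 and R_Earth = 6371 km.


r = 16224.8310 km = 1.6224831e+07 m
T = 2*pi*sqrt(r^3/mu) = 2*pi*sqrt(4.2711079e+21 / 3.986e14)
T = 20567.4994 s = 342.7917 min

342.7917 minutes


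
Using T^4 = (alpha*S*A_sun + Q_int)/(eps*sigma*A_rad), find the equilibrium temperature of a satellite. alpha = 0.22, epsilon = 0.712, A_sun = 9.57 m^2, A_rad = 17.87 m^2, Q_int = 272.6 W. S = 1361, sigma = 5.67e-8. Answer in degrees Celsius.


Numerator = alpha*S*A_sun + Q_int = 0.22*1361*9.57 + 272.6 = 3138.0494 W
Denominator = eps*sigma*A_rad = 0.712*5.67e-8*17.87 = 7.2141905e-07 W/K^4
T^4 = 4.3498289e+09 K^4
T = 256.8136 K = -16.3364 C

-16.3364 degrees Celsius


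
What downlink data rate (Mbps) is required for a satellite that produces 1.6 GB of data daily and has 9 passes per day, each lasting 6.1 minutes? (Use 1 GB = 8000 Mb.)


total contact time = 9 * 6.1 * 60 = 3294.0000 s
data = 1.6 GB = 12800.0000 Mb
rate = 12800.0000 / 3294.0000 = 3.8859 Mbps

3.8859 Mbps


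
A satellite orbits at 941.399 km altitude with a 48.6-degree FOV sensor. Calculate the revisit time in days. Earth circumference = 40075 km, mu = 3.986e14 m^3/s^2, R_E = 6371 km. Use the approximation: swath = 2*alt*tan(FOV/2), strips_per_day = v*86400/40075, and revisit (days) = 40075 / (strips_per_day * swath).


swath = 2*941.399*tan(0.424115) = 850.1159 km
v = sqrt(mu/r) = 7383.0993 m/s = 7.3831 km/s
strips/day = v*86400/40075 = 7.3831*86400/40075 = 15.9176
coverage/day = strips * swath = 15.9176 * 850.1159 = 13531.8462 km
revisit = 40075 / 13531.8462 = 2.9615 days

2.9615 days


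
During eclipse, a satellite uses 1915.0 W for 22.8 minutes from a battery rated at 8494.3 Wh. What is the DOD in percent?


E_used = P * t / 60 = 1915.0 * 22.8 / 60 = 727.7000 Wh
DOD = E_used / E_total * 100 = 727.7000 / 8494.3 * 100
DOD = 8.5669 %

8.5669 %


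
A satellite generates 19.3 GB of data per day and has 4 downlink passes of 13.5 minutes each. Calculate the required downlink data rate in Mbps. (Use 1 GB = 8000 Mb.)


total contact time = 4 * 13.5 * 60 = 3240.0000 s
data = 19.3 GB = 154400.0000 Mb
rate = 154400.0000 / 3240.0000 = 47.6543 Mbps

47.6543 Mbps


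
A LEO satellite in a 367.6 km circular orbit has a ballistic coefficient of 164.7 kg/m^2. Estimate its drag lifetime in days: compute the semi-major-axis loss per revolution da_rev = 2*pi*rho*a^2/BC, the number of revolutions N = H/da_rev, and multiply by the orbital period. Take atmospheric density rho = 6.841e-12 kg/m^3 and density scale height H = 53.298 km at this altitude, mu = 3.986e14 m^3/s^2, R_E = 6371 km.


a = R_E + alt = 6738.6000 km = 6.7386e+06 m
da_rev = 2*pi*rho*a^2/BC = 2*pi*6.841e-12*(6.7386e+06)^2/164.7 = 11.850733 m per revolution
N = H/da_rev = 53298.0000 m / 11.850733 m = 4497.4433 revolutions
P = 2*pi*sqrt(a^3/mu) = 5505.1067 s
lifetime = N*P = 4497.4433 * 5505.1067 = 2.4758905e+07 s = 286.5614 days

286.5614 days


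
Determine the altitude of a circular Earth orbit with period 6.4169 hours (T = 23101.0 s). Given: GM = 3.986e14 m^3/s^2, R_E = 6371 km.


T = 23101.0 s
r = (mu*T^2/(4*pi^2))^(1/3) = (3.986e14 * 23101.0^2 / (4*pi^2))^(1/3)
r = 1.7531256e+07 m = 17531.2563 km
alt = r - R_E = 17531.2563 - 6371 = 11160.2563 km

11160.2563 km


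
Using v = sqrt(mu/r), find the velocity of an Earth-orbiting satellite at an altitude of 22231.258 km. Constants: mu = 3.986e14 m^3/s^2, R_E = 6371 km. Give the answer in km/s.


r = R_E + alt = 6371.0 + 22231.258 = 28602.2580 km = 2.8602258e+07 m
v = sqrt(mu/r) = sqrt(3.986e14 / 2.8602258e+07) = 3733.0902 m/s = 3.7331 km/s

3.7331 km/s


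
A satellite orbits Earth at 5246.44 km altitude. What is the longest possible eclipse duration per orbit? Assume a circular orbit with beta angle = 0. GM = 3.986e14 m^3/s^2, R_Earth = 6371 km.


r = 11617.4400 km
T = 207.6948 min
Eclipse fraction = arcsin(R_E/r)/pi = arcsin(6371.0000/11617.4400)/pi
= arcsin(0.5483996)/pi = 0.1847627
Eclipse duration = 0.1847627 * 207.6948 = 38.3743 min

38.3743 minutes


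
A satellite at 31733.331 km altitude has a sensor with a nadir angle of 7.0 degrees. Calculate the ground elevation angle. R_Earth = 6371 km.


r = R_E + alt = 38104.3310 km
Law of sines in the satellite / Earth-center / ground-point triangle:
  sin(nadir)/R_E = sin(90 + el)/r  =>  cos(el) = (r/R_E)*sin(nadir)
cos(el) = (38104.3310 / 6371.0000) * sin(7.0 deg) = 0.7288887
el = arccos(0.7288887) = 43.2067 deg
(Earth-central angle = 90 - nadir - el = 39.7933 deg)

43.2067 degrees


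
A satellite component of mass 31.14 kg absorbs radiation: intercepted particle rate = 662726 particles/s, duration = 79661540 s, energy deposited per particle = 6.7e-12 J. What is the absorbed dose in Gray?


Total energy deposited = rate * time * E_per
  = 662726 * 79661540 * 6.7e-12 = 353.7183 J
Dose = E_total / mass = 353.7183 / 31.14
Dose = 11.3590 Gy

11.3590 Gy


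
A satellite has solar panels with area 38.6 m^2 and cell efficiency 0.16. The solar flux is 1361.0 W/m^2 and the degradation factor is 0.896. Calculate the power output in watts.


P = area * eta * S * degradation
P = 38.6 * 0.16 * 1361.0 * 0.896
P = 7531.3603 W

7531.3603 W


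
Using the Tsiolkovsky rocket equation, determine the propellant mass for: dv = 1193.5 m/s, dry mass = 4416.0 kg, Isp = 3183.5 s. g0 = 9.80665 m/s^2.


ve = Isp * g0 = 3183.5 * 9.80665 = 31219.470275 m/s
mass ratio = exp(dv/ve) = exp(1193.5/31219.470275) = 1.03896949
m_prop = m_dry * (mr - 1) = 4416.0 * (1.03896949 - 1)
m_prop = 172.0893 kg

172.0893 kg


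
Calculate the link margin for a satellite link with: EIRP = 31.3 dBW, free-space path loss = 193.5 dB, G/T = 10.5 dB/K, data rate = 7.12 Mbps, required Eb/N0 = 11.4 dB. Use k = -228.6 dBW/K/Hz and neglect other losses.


C/N0 = EIRP - FSPL + G/T - k = 31.3 - 193.5 + 10.5 - (-228.6)
C/N0 = 76.9000 dB-Hz
R_b = 7.12 Mbps = 7.12e+06 bps -> 10*log10(R_b) = 68.5248 dB-Hz
Eb/N0 = C/N0 - 10*log10(R_b) = 76.9000 - 68.5248 = 8.3752 dB
Margin = Eb/N0 - Eb/N0_req = 8.3752 - 11.4 = -3.0248 dB (negative margin: link does not close)

-3.0248 dB


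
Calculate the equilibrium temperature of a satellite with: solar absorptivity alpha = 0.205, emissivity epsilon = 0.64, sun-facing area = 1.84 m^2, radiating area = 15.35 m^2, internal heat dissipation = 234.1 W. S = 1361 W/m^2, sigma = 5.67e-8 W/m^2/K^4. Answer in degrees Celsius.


Numerator = alpha*S*A_sun + Q_int = 0.205*1361*1.84 + 234.1 = 747.4692 W
Denominator = eps*sigma*A_rad = 0.64*5.67e-8*15.35 = 5.570208e-07 W/K^4
T^4 = 1.3419054e+09 K^4
T = 191.3949 K = -81.7551 C

-81.7551 degrees Celsius


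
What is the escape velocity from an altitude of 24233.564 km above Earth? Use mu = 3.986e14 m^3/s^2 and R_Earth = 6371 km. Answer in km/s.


r = 6371.0 + 24233.564 = 30604.5640 km = 3.0604564e+07 m
v_esc = sqrt(2*mu/r) = sqrt(2*3.986e14 / 3.0604564e+07)
v_esc = 5103.7636 m/s = 5.1038 km/s

5.1038 km/s


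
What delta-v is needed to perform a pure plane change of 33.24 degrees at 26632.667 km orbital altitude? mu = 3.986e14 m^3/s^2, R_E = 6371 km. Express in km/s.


r = 33003.6670 km = 3.3003667e+07 m
V = sqrt(mu/r) = 3475.2620 m/s
di = 33.24 deg = 0.5801474 rad
dV = 2*V*sin(di/2) = 2*3475.2620*sin(0.2900737)
dV = 1988.0088 m/s = 1.9880 km/s

1.9880 km/s


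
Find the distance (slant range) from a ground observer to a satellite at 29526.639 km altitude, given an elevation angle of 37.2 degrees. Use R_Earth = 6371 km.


h = 29526.639 km, el = 37.2 deg
d = -R_E*sin(el) + sqrt((R_E*sin(el))^2 + 2*R_E*h + h^2)
d = -6371.0000*sin(0.6492625) + sqrt((6371.0000*0.6045991)^2 + 2*6371.0000*29526.639 + 29526.639^2)
d = 31685.2343 km

31685.2343 km


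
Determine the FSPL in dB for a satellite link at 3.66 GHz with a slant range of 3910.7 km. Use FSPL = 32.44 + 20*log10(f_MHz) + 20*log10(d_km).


f = 3.66 GHz = 3660.0000 MHz
d = 3910.7 km
FSPL = 32.44 + 20*log10(3660.0000) + 20*log10(3910.7)
FSPL = 32.44 + 71.2696 + 71.8451
FSPL = 175.5547 dB

175.5547 dB


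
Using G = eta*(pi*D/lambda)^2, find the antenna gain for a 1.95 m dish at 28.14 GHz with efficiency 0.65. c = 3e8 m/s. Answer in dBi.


lambda = c/f = 3e8 / 2.814e+10 = 0.01066098 m
G = eta*(pi*D/lambda)^2 = 0.65*(pi*1.95/0.01066098)^2
G = 214628.8020 (linear)
G = 10*log10(214628.8020) = 53.3169 dBi

53.3169 dBi


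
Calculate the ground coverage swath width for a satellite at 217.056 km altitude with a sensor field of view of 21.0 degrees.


FOV = 21.0 deg = 0.3665191 rad
swath = 2 * alt * tan(FOV/2) = 2 * 217.056 * tan(0.1832596)
swath = 2 * 217.056 * 0.185339
swath = 80.4579 km

80.4579 km


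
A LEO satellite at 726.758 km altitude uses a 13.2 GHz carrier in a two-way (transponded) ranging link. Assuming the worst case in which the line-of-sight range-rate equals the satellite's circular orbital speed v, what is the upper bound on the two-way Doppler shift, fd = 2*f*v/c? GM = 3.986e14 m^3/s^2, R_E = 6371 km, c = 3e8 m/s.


r = 7.097758e+06 m
v = sqrt(mu/r) = 7493.9028 m/s (worst-case radial velocity)
f = 13.2 GHz = 1.32e+10 Hz
fd = 2*f*v/c = 2*1.32e+10*7493.9028/3.0e+08
fd = 659463.4426 Hz

659463.4426 Hz


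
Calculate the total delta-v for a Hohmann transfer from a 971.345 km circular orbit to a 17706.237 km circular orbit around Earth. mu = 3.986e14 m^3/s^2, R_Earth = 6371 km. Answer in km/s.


r1 = 7342.3450 km = 7.342345e+06 m
r2 = 24077.2370 km = 2.4077237e+07 m
dv1 = sqrt(mu/r1)*(sqrt(2*r2/(r1+r2)) - 1) = 1753.5376 m/s
dv2 = sqrt(mu/r2)*(1 - sqrt(2*r1/(r1+r2))) = 1287.1723 m/s
total dv = |dv1| + |dv2| = 1753.5376 + 1287.1723 = 3040.7099 m/s = 3.0407 km/s

3.0407 km/s


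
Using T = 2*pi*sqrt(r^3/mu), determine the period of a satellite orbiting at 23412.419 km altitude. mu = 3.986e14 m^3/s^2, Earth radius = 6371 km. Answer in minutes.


r = 29783.4190 km = 2.9783419e+07 m
T = 2*pi*sqrt(r^3/mu) = 2*pi*sqrt(2.6419443e+22 / 3.986e14)
T = 51153.2284 s = 852.5538 min

852.5538 minutes


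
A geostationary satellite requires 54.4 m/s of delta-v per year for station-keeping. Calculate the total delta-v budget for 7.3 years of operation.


dV = rate * years = 54.4 * 7.3
dV = 397.1200 m/s

397.1200 m/s


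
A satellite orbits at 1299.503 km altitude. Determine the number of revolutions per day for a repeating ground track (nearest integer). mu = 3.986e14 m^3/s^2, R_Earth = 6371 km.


r = 7.670503e+06 m
T = 2*pi*sqrt(r^3/mu) = 6685.7016 s = 111.4284 min
revs/day = 1440 / 111.4284 = 12.9231
Rounded: 13 revolutions per day

13 revolutions per day


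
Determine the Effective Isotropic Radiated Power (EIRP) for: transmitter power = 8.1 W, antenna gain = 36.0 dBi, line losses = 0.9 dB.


Pt = 8.1 W = 9.0849 dBW
EIRP = Pt_dBW + Gt - losses = 9.0849 + 36.0 - 0.9 = 44.1849 dBW

44.1849 dBW


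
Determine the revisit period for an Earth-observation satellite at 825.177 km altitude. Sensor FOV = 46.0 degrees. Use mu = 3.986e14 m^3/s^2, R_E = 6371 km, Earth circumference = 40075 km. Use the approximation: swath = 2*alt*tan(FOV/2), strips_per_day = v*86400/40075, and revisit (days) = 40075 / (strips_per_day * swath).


swath = 2*825.177*tan(0.4014257) = 700.5337 km
v = sqrt(mu/r) = 7442.4809 m/s = 7.4425 km/s
strips/day = v*86400/40075 = 7.4425*86400/40075 = 16.0457
coverage/day = strips * swath = 16.0457 * 700.5337 = 11240.5349 km
revisit = 40075 / 11240.5349 = 3.5652 days

3.5652 days


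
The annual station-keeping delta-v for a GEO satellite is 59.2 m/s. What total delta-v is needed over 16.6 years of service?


dV = rate * years = 59.2 * 16.6
dV = 982.7200 m/s

982.7200 m/s


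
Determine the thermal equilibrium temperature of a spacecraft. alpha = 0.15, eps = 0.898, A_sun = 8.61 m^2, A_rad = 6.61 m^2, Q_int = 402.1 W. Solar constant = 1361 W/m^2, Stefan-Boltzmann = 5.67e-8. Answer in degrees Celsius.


Numerator = alpha*S*A_sun + Q_int = 0.15*1361*8.61 + 402.1 = 2159.8315 W
Denominator = eps*sigma*A_rad = 0.898*5.67e-8*6.61 = 3.3655873e-07 W/K^4
T^4 = 6.4173986e+09 K^4
T = 283.0347 K = 9.8847 C

9.8847 degrees Celsius


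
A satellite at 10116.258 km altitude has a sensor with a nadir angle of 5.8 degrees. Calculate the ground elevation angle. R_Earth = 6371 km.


r = R_E + alt = 16487.2580 km
Law of sines in the satellite / Earth-center / ground-point triangle:
  sin(nadir)/R_E = sin(90 + el)/r  =>  cos(el) = (r/R_E)*sin(nadir)
cos(el) = (16487.2580 / 6371.0000) * sin(5.8 deg) = 0.2615196
el = arccos(0.2615196) = 74.8398 deg
(Earth-central angle = 90 - nadir - el = 9.3602 deg)

74.8398 degrees


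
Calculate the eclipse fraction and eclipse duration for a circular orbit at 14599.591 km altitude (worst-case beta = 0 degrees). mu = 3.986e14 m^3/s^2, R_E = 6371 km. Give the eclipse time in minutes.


r = 20970.5910 km
T = 503.7047 min
Eclipse fraction = arcsin(R_E/r)/pi = arcsin(6371.0000/20970.5910)/pi
= arcsin(0.3038064)/pi = 0.09825761
Eclipse duration = 0.09825761 * 503.7047 = 49.4928 min

49.4928 minutes


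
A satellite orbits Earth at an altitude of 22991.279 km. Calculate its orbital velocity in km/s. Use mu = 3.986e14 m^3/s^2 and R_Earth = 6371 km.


r = R_E + alt = 6371.0 + 22991.279 = 29362.2790 km = 2.9362279e+07 m
v = sqrt(mu/r) = sqrt(3.986e14 / 2.9362279e+07) = 3684.4593 m/s = 3.6845 km/s

3.6845 km/s


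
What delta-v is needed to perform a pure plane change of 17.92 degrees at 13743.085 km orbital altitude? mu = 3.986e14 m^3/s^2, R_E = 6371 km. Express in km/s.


r = 20114.0850 km = 2.0114085e+07 m
V = sqrt(mu/r) = 4451.6243 m/s
di = 17.92 deg = 0.312763 rad
dV = 2*V*sin(di/2) = 2*4451.6243*sin(0.1563815)
dV = 1386.6355 m/s = 1.3866 km/s

1.3866 km/s


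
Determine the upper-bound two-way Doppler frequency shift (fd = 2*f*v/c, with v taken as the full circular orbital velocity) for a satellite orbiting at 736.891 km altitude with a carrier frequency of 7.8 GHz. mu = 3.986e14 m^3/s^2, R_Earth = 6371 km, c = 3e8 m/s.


r = 7.107891e+06 m
v = sqrt(mu/r) = 7488.5592 m/s (worst-case radial velocity)
f = 7.8 GHz = 7.8e+09 Hz
fd = 2*f*v/c = 2*7.8e+09*7488.5592/3.0e+08
fd = 389405.0785 Hz

389405.0785 Hz


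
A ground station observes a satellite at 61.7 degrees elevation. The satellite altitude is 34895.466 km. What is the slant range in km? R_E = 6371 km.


h = 34895.466 km, el = 61.7 deg
d = -R_E*sin(el) + sqrt((R_E*sin(el))^2 + 2*R_E*h + h^2)
d = -6371.0000*sin(1.0769) + sqrt((6371.0000*0.8804774)^2 + 2*6371.0000*34895.466 + 34895.466^2)
d = 35546.2597 km

35546.2597 km


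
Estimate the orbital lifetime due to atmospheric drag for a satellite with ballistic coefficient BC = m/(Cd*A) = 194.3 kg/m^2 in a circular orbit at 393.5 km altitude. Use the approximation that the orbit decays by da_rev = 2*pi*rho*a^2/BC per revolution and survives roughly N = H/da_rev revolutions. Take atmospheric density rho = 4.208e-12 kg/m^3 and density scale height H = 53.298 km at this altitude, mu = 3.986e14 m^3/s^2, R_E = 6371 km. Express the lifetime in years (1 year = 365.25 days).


a = R_E + alt = 6764.5000 km = 6.7645e+06 m
da_rev = 2*pi*rho*a^2/BC = 2*pi*4.208e-12*(6.7645e+06)^2/194.3 = 6.226646 m per revolution
N = H/da_rev = 53298.0000 m / 6.226646 m = 8559.6639 revolutions
P = 2*pi*sqrt(a^3/mu) = 5536.8757 s
lifetime = N*P = 8559.6639 * 5536.8757 = 4.7393795e+07 s = 548.5393 days
years = 548.5393 / 365.25 = 1.5018 years

1.5018 years


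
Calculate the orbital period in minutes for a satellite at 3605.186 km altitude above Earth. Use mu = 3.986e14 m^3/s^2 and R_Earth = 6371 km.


r = 9976.1860 km = 9.976186e+06 m
T = 2*pi*sqrt(r^3/mu) = 2*pi*sqrt(9.928728e+20 / 3.986e14)
T = 9916.4911 s = 165.2749 min

165.2749 minutes


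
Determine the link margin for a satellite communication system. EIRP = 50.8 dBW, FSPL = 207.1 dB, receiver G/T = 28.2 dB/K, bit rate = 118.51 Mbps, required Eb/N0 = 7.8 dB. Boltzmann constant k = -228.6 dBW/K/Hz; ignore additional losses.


C/N0 = EIRP - FSPL + G/T - k = 50.8 - 207.1 + 28.2 - (-228.6)
C/N0 = 100.5000 dB-Hz
R_b = 118.51 Mbps = 1.1851e+08 bps -> 10*log10(R_b) = 80.7375 dB-Hz
Eb/N0 = C/N0 - 10*log10(R_b) = 100.5000 - 80.7375 = 19.7625 dB
Margin = Eb/N0 - Eb/N0_req = 19.7625 - 7.8 = 11.9625 dB (link closes)

11.9625 dB


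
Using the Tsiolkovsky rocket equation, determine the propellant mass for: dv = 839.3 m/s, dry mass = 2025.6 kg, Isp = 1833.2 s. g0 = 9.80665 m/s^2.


ve = Isp * g0 = 1833.2 * 9.80665 = 17977.550780 m/s
mass ratio = exp(dv/ve) = exp(839.3/17977.550780) = 1.04779295
m_prop = m_dry * (mr - 1) = 2025.6 * (1.04779295 - 1)
m_prop = 96.8094 kg

96.8094 kg


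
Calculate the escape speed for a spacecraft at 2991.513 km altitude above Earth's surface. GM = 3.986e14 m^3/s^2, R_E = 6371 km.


r = 6371.0 + 2991.513 = 9362.5130 km = 9.362513e+06 m
v_esc = sqrt(2*mu/r) = sqrt(2*3.986e14 / 9.362513e+06)
v_esc = 9227.5717 m/s = 9.2276 km/s

9.2276 km/s


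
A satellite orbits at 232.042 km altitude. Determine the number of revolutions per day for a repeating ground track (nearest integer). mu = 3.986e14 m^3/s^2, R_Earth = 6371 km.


r = 6.603042e+06 m
T = 2*pi*sqrt(r^3/mu) = 5339.8285 s = 88.9971 min
revs/day = 1440 / 88.9971 = 16.1803
Rounded: 16 revolutions per day

16 revolutions per day


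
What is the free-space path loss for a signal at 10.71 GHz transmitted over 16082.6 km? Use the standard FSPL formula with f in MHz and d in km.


f = 10.71 GHz = 10710.0000 MHz
d = 16082.6 km
FSPL = 32.44 + 20*log10(10710.0000) + 20*log10(16082.6)
FSPL = 32.44 + 80.5958 + 84.1271
FSPL = 197.1629 dB

197.1629 dB


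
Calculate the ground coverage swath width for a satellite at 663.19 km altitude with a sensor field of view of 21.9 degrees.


FOV = 21.9 deg = 0.3822271 rad
swath = 2 * alt * tan(FOV/2) = 2 * 663.19 * tan(0.1911136)
swath = 2 * 663.19 * 0.1934748
swath = 256.6211 km

256.6211 km


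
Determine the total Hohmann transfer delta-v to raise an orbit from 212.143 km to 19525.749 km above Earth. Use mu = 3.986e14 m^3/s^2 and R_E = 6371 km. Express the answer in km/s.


r1 = 6583.1430 km = 6.583143e+06 m
r2 = 25896.7490 km = 2.5896749e+07 m
dv1 = sqrt(mu/r1)*(sqrt(2*r2/(r1+r2)) - 1) = 2044.8290 m/s
dv2 = sqrt(mu/r2)*(1 - sqrt(2*r1/(r1+r2))) = 1425.3772 m/s
total dv = |dv1| + |dv2| = 2044.8290 + 1425.3772 = 3470.2062 m/s = 3.4702 km/s

3.4702 km/s


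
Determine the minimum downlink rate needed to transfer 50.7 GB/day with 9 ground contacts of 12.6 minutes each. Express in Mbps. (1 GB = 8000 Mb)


total contact time = 9 * 12.6 * 60 = 6804.0000 s
data = 50.7 GB = 405600.0000 Mb
rate = 405600.0000 / 6804.0000 = 59.6120 Mbps

59.6120 Mbps


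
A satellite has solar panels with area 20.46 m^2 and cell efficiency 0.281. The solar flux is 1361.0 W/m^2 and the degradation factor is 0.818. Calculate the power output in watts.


P = area * eta * S * degradation
P = 20.46 * 0.281 * 1361.0 * 0.818
P = 6400.6397 W

6400.6397 W


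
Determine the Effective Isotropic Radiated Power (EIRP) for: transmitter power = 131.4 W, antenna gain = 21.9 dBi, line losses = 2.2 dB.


Pt = 131.4 W = 21.1860 dBW
EIRP = Pt_dBW + Gt - losses = 21.1860 + 21.9 - 2.2 = 40.8860 dBW

40.8860 dBW


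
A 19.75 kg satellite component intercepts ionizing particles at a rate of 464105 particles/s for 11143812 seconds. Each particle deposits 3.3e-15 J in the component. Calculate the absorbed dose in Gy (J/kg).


Total energy deposited = rate * time * E_per
  = 464105 * 11143812 * 3.3e-15 = 0.01706727 J
Dose = E_total / mass = 0.01706727 / 19.75
Dose = 8.6416538e-04 Gy

8.6417e-04 Gy


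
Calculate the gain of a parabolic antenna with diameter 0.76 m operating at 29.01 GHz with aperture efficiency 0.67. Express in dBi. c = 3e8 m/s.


lambda = c/f = 3e8 / 2.901e+10 = 0.01034126 m
G = eta*(pi*D/lambda)^2 = 0.67*(pi*0.76/0.01034126)^2
G = 35715.3311 (linear)
G = 10*log10(35715.3311) = 45.5285 dBi

45.5285 dBi


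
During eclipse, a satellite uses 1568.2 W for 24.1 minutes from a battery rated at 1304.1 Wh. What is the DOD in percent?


E_used = P * t / 60 = 1568.2 * 24.1 / 60 = 629.8937 Wh
DOD = E_used / E_total * 100 = 629.8937 / 1304.1 * 100
DOD = 48.3010 %

48.3010 %


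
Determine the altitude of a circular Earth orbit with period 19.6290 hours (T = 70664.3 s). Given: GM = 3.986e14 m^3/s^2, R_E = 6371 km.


T = 70664.3 s
r = (mu*T^2/(4*pi^2))^(1/3) = (3.986e14 * 70664.3^2 / (4*pi^2))^(1/3)
r = 3.6942467e+07 m = 36942.4669 km
alt = r - R_E = 36942.4669 - 6371 = 30571.4669 km

30571.4669 km


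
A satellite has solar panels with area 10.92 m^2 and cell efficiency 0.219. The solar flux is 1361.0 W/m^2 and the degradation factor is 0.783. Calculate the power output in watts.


P = area * eta * S * degradation
P = 10.92 * 0.219 * 1361.0 * 0.783
P = 2548.5118 W

2548.5118 W


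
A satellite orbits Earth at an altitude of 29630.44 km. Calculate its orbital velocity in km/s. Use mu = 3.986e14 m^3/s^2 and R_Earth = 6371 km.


r = R_E + alt = 6371.0 + 29630.44 = 36001.4400 km = 3.600144e+07 m
v = sqrt(mu/r) = sqrt(3.986e14 / 3.600144e+07) = 3327.4283 m/s = 3.3274 km/s

3.3274 km/s


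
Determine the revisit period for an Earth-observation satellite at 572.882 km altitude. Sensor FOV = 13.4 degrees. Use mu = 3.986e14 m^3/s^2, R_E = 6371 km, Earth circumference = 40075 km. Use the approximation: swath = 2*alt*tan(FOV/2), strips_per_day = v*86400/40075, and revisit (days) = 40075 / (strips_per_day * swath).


swath = 2*572.882*tan(0.1169371) = 134.5963 km
v = sqrt(mu/r) = 7576.4800 m/s = 7.5765 km/s
strips/day = v*86400/40075 = 7.5765*86400/40075 = 16.3346
coverage/day = strips * swath = 16.3346 * 134.5963 = 2198.5732 km
revisit = 40075 / 2198.5732 = 18.2277 days

18.2277 days


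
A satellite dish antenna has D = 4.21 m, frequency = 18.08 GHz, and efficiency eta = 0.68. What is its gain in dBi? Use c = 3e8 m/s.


lambda = c/f = 3e8 / 1.808e+10 = 0.01659292 m
G = eta*(pi*D/lambda)^2 = 0.68*(pi*4.21/0.01659292)^2
G = 432043.2184 (linear)
G = 10*log10(432043.2184) = 56.3553 dBi

56.3553 dBi


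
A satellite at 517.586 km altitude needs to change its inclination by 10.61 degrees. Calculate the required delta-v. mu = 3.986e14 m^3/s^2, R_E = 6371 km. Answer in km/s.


r = 6888.5860 km = 6.888586e+06 m
V = sqrt(mu/r) = 7606.8281 m/s
di = 10.61 deg = 0.1851794 rad
dV = 2*V*sin(di/2) = 2*7606.8281*sin(0.09258972)
dV = 1406.6163 m/s = 1.4066 km/s

1.4066 km/s


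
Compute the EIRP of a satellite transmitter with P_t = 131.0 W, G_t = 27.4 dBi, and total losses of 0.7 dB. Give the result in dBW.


Pt = 131.0 W = 21.1727 dBW
EIRP = Pt_dBW + Gt - losses = 21.1727 + 27.4 - 0.7 = 47.8727 dBW

47.8727 dBW


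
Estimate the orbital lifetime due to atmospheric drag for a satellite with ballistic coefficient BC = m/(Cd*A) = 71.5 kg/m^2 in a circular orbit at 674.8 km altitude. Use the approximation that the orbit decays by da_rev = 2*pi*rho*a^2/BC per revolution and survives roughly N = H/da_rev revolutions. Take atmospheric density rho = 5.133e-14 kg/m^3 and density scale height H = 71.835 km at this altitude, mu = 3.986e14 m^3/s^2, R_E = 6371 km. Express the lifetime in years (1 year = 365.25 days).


a = R_E + alt = 7045.8000 km = 7.0458e+06 m
da_rev = 2*pi*rho*a^2/BC = 2*pi*5.133e-14*(7.0458e+06)^2/71.5 = 0.223926614 m per revolution
N = H/da_rev = 71835.0000 m / 0.223926614 m = 320797.0624 revolutions
P = 2*pi*sqrt(a^3/mu) = 5885.8161 s
lifetime = N*P = 320797.0624 * 5885.8161 = 1.8881525e+09 s = 21853.6170 days
years = 21853.6170 / 365.25 = 59.8319 years

59.8319 years


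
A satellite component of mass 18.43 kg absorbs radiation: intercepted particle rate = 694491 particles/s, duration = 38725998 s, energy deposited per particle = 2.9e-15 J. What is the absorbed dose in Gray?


Total energy deposited = rate * time * E_per
  = 694491 * 38725998 * 2.9e-15 = 0.07799509 J
Dose = E_total / mass = 0.07799509 / 18.43
Dose = 0.004231963 Gy

0.0042 Gy


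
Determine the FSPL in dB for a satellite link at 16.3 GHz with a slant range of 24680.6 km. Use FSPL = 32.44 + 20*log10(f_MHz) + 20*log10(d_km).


f = 16.3 GHz = 16300.0000 MHz
d = 24680.6 km
FSPL = 32.44 + 20*log10(16300.0000) + 20*log10(24680.6)
FSPL = 32.44 + 84.2438 + 87.8471
FSPL = 204.5309 dB

204.5309 dB


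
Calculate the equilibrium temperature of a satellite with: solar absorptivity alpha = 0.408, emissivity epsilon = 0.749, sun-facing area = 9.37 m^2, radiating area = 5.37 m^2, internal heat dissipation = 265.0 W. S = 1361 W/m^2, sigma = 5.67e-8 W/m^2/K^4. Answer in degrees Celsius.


Numerator = alpha*S*A_sun + Q_int = 0.408*1361*9.37 + 265.0 = 5468.0486 W
Denominator = eps*sigma*A_rad = 0.749*5.67e-8*5.37 = 2.2805477e-07 W/K^4
T^4 = 2.3976909e+10 K^4
T = 393.5032 K = 120.3532 C

120.3532 degrees Celsius


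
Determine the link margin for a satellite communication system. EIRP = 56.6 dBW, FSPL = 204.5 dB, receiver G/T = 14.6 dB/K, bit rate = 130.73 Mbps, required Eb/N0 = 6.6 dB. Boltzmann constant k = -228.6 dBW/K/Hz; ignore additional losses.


C/N0 = EIRP - FSPL + G/T - k = 56.6 - 204.5 + 14.6 - (-228.6)
C/N0 = 95.3000 dB-Hz
R_b = 130.73 Mbps = 1.3073e+08 bps -> 10*log10(R_b) = 81.1638 dB-Hz
Eb/N0 = C/N0 - 10*log10(R_b) = 95.3000 - 81.1638 = 14.1362 dB
Margin = Eb/N0 - Eb/N0_req = 14.1362 - 6.6 = 7.5362 dB (link closes)

7.5362 dB


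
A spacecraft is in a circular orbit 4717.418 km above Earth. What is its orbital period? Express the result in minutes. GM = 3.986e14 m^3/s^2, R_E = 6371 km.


r = 11088.4180 km = 1.1088418e+07 m
T = 2*pi*sqrt(r^3/mu) = 2*pi*sqrt(1.3633544e+21 / 3.986e14)
T = 11620.2536 s = 193.6709 min

193.6709 minutes


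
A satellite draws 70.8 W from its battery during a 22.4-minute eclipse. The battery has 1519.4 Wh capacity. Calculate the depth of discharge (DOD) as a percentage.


E_used = P * t / 60 = 70.8 * 22.4 / 60 = 26.4320 Wh
DOD = E_used / E_total * 100 = 26.4320 / 1519.4 * 100
DOD = 1.7396 %

1.7396 %


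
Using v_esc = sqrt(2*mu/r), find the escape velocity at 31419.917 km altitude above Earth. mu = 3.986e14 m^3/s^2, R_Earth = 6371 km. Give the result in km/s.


r = 6371.0 + 31419.917 = 37790.9170 km = 3.7790917e+07 m
v_esc = sqrt(2*mu/r) = sqrt(2*3.986e14 / 3.7790917e+07)
v_esc = 4592.9311 m/s = 4.5929 km/s

4.5929 km/s


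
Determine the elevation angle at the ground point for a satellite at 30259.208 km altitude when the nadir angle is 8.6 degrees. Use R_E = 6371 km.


r = R_E + alt = 36630.2080 km
Law of sines in the satellite / Earth-center / ground-point triangle:
  sin(nadir)/R_E = sin(90 + el)/r  =>  cos(el) = (r/R_E)*sin(nadir)
cos(el) = (36630.2080 / 6371.0000) * sin(8.6 deg) = 0.8597568
el = arccos(0.8597568) = 30.7107 deg
(Earth-central angle = 90 - nadir - el = 50.6893 deg)

30.7107 degrees


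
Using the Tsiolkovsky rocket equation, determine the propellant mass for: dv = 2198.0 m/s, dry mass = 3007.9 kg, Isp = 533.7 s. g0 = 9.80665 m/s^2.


ve = Isp * g0 = 533.7 * 9.80665 = 5233.809105 m/s
mass ratio = exp(dv/ve) = exp(2198.0/5233.809105) = 1.52190345
m_prop = m_dry * (mr - 1) = 3007.9 * (1.52190345 - 1)
m_prop = 1569.8334 kg

1569.8334 kg


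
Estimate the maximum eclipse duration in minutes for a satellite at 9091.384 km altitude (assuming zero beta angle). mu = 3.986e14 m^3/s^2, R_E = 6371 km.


r = 15462.3840 km
T = 318.9148 min
Eclipse fraction = arcsin(R_E/r)/pi = arcsin(6371.0000/15462.3840)/pi
= arcsin(0.4120322)/pi = 0.1351809
Eclipse duration = 0.1351809 * 318.9148 = 43.1112 min

43.1112 minutes


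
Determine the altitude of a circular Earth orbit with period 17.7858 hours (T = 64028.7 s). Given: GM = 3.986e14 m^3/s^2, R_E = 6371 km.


T = 64028.7 s
r = (mu*T^2/(4*pi^2))^(1/3) = (3.986e14 * 64028.7^2 / (4*pi^2))^(1/3)
r = 3.4591998e+07 m = 34591.9976 km
alt = r - R_E = 34591.9976 - 6371 = 28220.9976 km

28220.9976 km


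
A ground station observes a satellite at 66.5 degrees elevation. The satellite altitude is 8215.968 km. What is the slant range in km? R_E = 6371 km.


h = 8215.968 km, el = 66.5 deg
d = -R_E*sin(el) + sqrt((R_E*sin(el))^2 + 2*R_E*h + h^2)
d = -6371.0000*sin(1.1606) + sqrt((6371.0000*0.9170601)^2 + 2*6371.0000*8215.968 + 8215.968^2)
d = 8521.4574 km

8521.4574 km


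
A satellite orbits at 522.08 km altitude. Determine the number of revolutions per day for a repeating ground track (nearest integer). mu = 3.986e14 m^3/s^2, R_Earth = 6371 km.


r = 6.89308e+06 m
T = 2*pi*sqrt(r^3/mu) = 5695.4914 s = 94.9249 min
revs/day = 1440 / 94.9249 = 15.1699
Rounded: 15 revolutions per day

15 revolutions per day


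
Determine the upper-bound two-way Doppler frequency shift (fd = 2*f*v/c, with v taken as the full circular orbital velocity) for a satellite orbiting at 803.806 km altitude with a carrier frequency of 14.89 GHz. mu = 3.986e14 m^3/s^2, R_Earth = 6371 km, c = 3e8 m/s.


r = 7.174806e+06 m
v = sqrt(mu/r) = 7453.5568 m/s (worst-case radial velocity)
f = 14.89 GHz = 1.489e+10 Hz
fd = 2*f*v/c = 2*1.489e+10*7453.5568/3.0e+08
fd = 739889.7392 Hz

739889.7392 Hz


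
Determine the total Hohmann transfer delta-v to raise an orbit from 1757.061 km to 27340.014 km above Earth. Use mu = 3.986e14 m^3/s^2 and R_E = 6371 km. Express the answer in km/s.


r1 = 8128.0610 km = 8.128061e+06 m
r2 = 33711.0140 km = 3.3711014e+07 m
dv1 = sqrt(mu/r1)*(sqrt(2*r2/(r1+r2)) - 1) = 1886.8021 m/s
dv2 = sqrt(mu/r2)*(1 - sqrt(2*r1/(r1+r2))) = 1295.2236 m/s
total dv = |dv1| + |dv2| = 1886.8021 + 1295.2236 = 3182.0257 m/s = 3.1820 km/s

3.1820 km/s


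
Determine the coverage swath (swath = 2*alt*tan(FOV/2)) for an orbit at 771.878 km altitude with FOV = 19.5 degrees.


FOV = 19.5 deg = 0.3403392 rad
swath = 2 * alt * tan(FOV/2) = 2 * 771.878 * tan(0.1701696)
swath = 2 * 771.878 * 0.1718314
swath = 265.2658 km

265.2658 km


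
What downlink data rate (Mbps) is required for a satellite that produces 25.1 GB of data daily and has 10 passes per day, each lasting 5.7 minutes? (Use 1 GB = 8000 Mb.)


total contact time = 10 * 5.7 * 60 = 3420.0000 s
data = 25.1 GB = 200800.0000 Mb
rate = 200800.0000 / 3420.0000 = 58.7135 Mbps

58.7135 Mbps


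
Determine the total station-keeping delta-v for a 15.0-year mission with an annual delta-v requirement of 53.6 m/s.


dV = rate * years = 53.6 * 15.0
dV = 804.0000 m/s

804.0000 m/s


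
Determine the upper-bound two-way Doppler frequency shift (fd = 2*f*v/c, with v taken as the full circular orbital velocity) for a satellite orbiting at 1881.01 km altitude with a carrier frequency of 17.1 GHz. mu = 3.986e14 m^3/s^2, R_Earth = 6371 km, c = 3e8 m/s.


r = 8.25201e+06 m
v = sqrt(mu/r) = 6950.0635 m/s (worst-case radial velocity)
f = 17.1 GHz = 1.71e+10 Hz
fd = 2*f*v/c = 2*1.71e+10*6950.0635/3.0e+08
fd = 792307.2423 Hz

792307.2423 Hz


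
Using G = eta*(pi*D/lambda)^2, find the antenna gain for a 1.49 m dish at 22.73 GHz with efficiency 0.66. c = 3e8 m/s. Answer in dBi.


lambda = c/f = 3e8 / 2.273e+10 = 0.01319842 m
G = eta*(pi*D/lambda)^2 = 0.66*(pi*1.49/0.01319842)^2
G = 83018.0599 (linear)
G = 10*log10(83018.0599) = 49.1917 dBi

49.1917 dBi


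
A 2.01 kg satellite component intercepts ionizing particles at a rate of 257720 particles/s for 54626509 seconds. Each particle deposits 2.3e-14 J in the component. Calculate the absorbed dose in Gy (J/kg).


Total energy deposited = rate * time * E_per
  = 257720 * 54626509 * 2.3e-14 = 0.3238019 J
Dose = E_total / mass = 0.3238019 / 2.01
Dose = 0.1610955 Gy

0.1611 Gy


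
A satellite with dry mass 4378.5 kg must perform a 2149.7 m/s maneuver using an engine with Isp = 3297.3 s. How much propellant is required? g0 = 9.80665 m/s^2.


ve = Isp * g0 = 3297.3 * 9.80665 = 32335.467045 m/s
mass ratio = exp(dv/ve) = exp(2149.7/32335.467045) = 1.06874085
m_prop = m_dry * (mr - 1) = 4378.5 * (1.06874085 - 1)
m_prop = 300.9818 kg

300.9818 kg


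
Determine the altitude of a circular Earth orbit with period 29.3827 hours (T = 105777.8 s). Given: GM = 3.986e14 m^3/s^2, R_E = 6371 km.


T = 105777.8 s
r = (mu*T^2/(4*pi^2))^(1/3) = (3.986e14 * 105777.8^2 / (4*pi^2))^(1/3)
r = 4.8341732e+07 m = 48341.7320 km
alt = r - R_E = 48341.7320 - 6371 = 41970.7320 km

41970.7320 km


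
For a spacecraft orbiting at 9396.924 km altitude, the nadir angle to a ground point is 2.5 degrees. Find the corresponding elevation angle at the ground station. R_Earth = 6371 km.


r = R_E + alt = 15767.9240 km
Law of sines in the satellite / Earth-center / ground-point triangle:
  sin(nadir)/R_E = sin(90 + el)/r  =>  cos(el) = (r/R_E)*sin(nadir)
cos(el) = (15767.9240 / 6371.0000) * sin(2.5 deg) = 0.1079559
el = arccos(0.1079559) = 83.8025 deg
(Earth-central angle = 90 - nadir - el = 3.6975 deg)

83.8025 degrees
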